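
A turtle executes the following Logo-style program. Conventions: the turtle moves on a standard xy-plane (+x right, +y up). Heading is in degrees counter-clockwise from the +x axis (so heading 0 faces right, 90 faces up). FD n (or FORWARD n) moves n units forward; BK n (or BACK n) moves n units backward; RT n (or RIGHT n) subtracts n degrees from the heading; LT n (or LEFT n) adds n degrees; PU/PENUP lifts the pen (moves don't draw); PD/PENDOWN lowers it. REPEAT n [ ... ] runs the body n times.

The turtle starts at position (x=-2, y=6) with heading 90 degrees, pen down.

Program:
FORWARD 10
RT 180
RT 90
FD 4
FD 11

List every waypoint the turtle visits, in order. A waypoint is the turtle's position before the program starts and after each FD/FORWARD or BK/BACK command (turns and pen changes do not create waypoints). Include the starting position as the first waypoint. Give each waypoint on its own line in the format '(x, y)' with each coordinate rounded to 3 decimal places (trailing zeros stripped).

Executing turtle program step by step:
Start: pos=(-2,6), heading=90, pen down
FD 10: (-2,6) -> (-2,16) [heading=90, draw]
RT 180: heading 90 -> 270
RT 90: heading 270 -> 180
FD 4: (-2,16) -> (-6,16) [heading=180, draw]
FD 11: (-6,16) -> (-17,16) [heading=180, draw]
Final: pos=(-17,16), heading=180, 3 segment(s) drawn
Waypoints (4 total):
(-2, 6)
(-2, 16)
(-6, 16)
(-17, 16)

Answer: (-2, 6)
(-2, 16)
(-6, 16)
(-17, 16)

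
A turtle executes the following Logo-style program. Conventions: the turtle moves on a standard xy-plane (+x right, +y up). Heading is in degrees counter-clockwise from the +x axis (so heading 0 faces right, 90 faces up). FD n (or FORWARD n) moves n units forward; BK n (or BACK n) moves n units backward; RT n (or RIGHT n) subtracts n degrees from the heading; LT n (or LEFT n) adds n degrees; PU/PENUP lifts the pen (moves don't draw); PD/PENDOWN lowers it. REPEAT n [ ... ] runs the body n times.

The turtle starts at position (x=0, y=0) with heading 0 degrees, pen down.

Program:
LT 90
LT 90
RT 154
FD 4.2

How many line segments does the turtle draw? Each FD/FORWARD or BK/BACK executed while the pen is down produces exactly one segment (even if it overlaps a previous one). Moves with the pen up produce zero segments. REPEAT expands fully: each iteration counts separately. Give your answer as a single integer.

Executing turtle program step by step:
Start: pos=(0,0), heading=0, pen down
LT 90: heading 0 -> 90
LT 90: heading 90 -> 180
RT 154: heading 180 -> 26
FD 4.2: (0,0) -> (3.775,1.841) [heading=26, draw]
Final: pos=(3.775,1.841), heading=26, 1 segment(s) drawn
Segments drawn: 1

Answer: 1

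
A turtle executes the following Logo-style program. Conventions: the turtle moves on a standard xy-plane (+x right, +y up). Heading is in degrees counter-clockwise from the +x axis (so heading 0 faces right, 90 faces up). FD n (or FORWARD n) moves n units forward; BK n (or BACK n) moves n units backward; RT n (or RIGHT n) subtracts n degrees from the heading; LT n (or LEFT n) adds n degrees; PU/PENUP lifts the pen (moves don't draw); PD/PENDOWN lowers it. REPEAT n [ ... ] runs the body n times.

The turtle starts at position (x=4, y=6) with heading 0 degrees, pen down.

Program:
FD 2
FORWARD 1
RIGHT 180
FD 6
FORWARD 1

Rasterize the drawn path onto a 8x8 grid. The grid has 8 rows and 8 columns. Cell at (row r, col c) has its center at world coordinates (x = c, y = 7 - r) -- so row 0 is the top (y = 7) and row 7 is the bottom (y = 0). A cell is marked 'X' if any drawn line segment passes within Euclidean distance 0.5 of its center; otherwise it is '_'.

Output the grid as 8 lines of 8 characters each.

Answer: ________
XXXXXXXX
________
________
________
________
________
________

Derivation:
Segment 0: (4,6) -> (6,6)
Segment 1: (6,6) -> (7,6)
Segment 2: (7,6) -> (1,6)
Segment 3: (1,6) -> (0,6)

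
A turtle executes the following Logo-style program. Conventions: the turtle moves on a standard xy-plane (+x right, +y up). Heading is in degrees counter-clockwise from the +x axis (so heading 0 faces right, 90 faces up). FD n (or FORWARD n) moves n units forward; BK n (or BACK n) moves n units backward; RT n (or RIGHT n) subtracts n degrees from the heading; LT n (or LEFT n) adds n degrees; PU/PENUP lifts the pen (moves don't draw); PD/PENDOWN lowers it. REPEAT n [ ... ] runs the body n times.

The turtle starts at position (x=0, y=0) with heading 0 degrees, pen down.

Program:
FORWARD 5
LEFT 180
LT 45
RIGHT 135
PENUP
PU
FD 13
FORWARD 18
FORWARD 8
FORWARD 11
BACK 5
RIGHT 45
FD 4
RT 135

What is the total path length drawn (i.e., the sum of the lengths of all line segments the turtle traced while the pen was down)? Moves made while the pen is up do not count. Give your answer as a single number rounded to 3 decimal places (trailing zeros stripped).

Executing turtle program step by step:
Start: pos=(0,0), heading=0, pen down
FD 5: (0,0) -> (5,0) [heading=0, draw]
LT 180: heading 0 -> 180
LT 45: heading 180 -> 225
RT 135: heading 225 -> 90
PU: pen up
PU: pen up
FD 13: (5,0) -> (5,13) [heading=90, move]
FD 18: (5,13) -> (5,31) [heading=90, move]
FD 8: (5,31) -> (5,39) [heading=90, move]
FD 11: (5,39) -> (5,50) [heading=90, move]
BK 5: (5,50) -> (5,45) [heading=90, move]
RT 45: heading 90 -> 45
FD 4: (5,45) -> (7.828,47.828) [heading=45, move]
RT 135: heading 45 -> 270
Final: pos=(7.828,47.828), heading=270, 1 segment(s) drawn

Segment lengths:
  seg 1: (0,0) -> (5,0), length = 5
Total = 5

Answer: 5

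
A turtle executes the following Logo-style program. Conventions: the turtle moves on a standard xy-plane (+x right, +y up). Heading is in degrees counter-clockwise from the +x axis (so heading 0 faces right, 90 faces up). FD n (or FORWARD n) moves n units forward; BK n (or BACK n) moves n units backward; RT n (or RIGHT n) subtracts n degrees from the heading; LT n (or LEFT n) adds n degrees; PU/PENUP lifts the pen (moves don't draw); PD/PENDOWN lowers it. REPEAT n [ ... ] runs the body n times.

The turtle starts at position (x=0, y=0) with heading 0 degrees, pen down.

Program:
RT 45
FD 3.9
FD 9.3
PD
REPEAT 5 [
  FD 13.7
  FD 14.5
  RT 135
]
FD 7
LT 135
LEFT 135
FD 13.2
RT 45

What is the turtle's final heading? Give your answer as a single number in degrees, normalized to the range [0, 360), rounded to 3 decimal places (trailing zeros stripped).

Answer: 225

Derivation:
Executing turtle program step by step:
Start: pos=(0,0), heading=0, pen down
RT 45: heading 0 -> 315
FD 3.9: (0,0) -> (2.758,-2.758) [heading=315, draw]
FD 9.3: (2.758,-2.758) -> (9.334,-9.334) [heading=315, draw]
PD: pen down
REPEAT 5 [
  -- iteration 1/5 --
  FD 13.7: (9.334,-9.334) -> (19.021,-19.021) [heading=315, draw]
  FD 14.5: (19.021,-19.021) -> (29.274,-29.274) [heading=315, draw]
  RT 135: heading 315 -> 180
  -- iteration 2/5 --
  FD 13.7: (29.274,-29.274) -> (15.574,-29.274) [heading=180, draw]
  FD 14.5: (15.574,-29.274) -> (1.074,-29.274) [heading=180, draw]
  RT 135: heading 180 -> 45
  -- iteration 3/5 --
  FD 13.7: (1.074,-29.274) -> (10.762,-19.587) [heading=45, draw]
  FD 14.5: (10.762,-19.587) -> (21.015,-9.334) [heading=45, draw]
  RT 135: heading 45 -> 270
  -- iteration 4/5 --
  FD 13.7: (21.015,-9.334) -> (21.015,-23.034) [heading=270, draw]
  FD 14.5: (21.015,-23.034) -> (21.015,-37.534) [heading=270, draw]
  RT 135: heading 270 -> 135
  -- iteration 5/5 --
  FD 13.7: (21.015,-37.534) -> (11.327,-27.846) [heading=135, draw]
  FD 14.5: (11.327,-27.846) -> (1.074,-17.593) [heading=135, draw]
  RT 135: heading 135 -> 0
]
FD 7: (1.074,-17.593) -> (8.074,-17.593) [heading=0, draw]
LT 135: heading 0 -> 135
LT 135: heading 135 -> 270
FD 13.2: (8.074,-17.593) -> (8.074,-30.793) [heading=270, draw]
RT 45: heading 270 -> 225
Final: pos=(8.074,-30.793), heading=225, 14 segment(s) drawn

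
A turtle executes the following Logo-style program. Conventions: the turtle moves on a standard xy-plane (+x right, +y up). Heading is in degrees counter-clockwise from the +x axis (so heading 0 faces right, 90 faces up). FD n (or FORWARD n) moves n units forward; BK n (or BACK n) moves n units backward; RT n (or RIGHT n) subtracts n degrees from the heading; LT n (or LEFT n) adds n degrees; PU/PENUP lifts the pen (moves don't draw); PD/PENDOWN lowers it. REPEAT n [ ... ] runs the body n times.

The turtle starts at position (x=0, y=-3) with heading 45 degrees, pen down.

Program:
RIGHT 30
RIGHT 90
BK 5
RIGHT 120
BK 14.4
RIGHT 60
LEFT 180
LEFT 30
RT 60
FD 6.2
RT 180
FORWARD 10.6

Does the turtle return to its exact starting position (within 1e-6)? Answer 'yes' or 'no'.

Answer: no

Derivation:
Executing turtle program step by step:
Start: pos=(0,-3), heading=45, pen down
RT 30: heading 45 -> 15
RT 90: heading 15 -> 285
BK 5: (0,-3) -> (-1.294,1.83) [heading=285, draw]
RT 120: heading 285 -> 165
BK 14.4: (-1.294,1.83) -> (12.615,-1.897) [heading=165, draw]
RT 60: heading 165 -> 105
LT 180: heading 105 -> 285
LT 30: heading 285 -> 315
RT 60: heading 315 -> 255
FD 6.2: (12.615,-1.897) -> (11.011,-7.886) [heading=255, draw]
RT 180: heading 255 -> 75
FD 10.6: (11.011,-7.886) -> (13.754,2.353) [heading=75, draw]
Final: pos=(13.754,2.353), heading=75, 4 segment(s) drawn

Start position: (0, -3)
Final position: (13.754, 2.353)
Distance = 14.759; >= 1e-6 -> NOT closed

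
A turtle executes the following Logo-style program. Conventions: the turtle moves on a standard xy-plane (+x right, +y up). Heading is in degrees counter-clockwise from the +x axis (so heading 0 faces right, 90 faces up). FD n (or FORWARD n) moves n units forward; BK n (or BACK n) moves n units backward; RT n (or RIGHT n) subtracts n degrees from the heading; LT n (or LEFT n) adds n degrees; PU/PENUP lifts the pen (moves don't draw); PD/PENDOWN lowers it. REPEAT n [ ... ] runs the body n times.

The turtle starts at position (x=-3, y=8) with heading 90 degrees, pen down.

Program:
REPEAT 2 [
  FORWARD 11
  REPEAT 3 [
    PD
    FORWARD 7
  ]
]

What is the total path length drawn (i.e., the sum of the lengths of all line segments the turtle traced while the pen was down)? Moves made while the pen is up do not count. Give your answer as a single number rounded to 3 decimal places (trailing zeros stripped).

Executing turtle program step by step:
Start: pos=(-3,8), heading=90, pen down
REPEAT 2 [
  -- iteration 1/2 --
  FD 11: (-3,8) -> (-3,19) [heading=90, draw]
  REPEAT 3 [
    -- iteration 1/3 --
    PD: pen down
    FD 7: (-3,19) -> (-3,26) [heading=90, draw]
    -- iteration 2/3 --
    PD: pen down
    FD 7: (-3,26) -> (-3,33) [heading=90, draw]
    -- iteration 3/3 --
    PD: pen down
    FD 7: (-3,33) -> (-3,40) [heading=90, draw]
  ]
  -- iteration 2/2 --
  FD 11: (-3,40) -> (-3,51) [heading=90, draw]
  REPEAT 3 [
    -- iteration 1/3 --
    PD: pen down
    FD 7: (-3,51) -> (-3,58) [heading=90, draw]
    -- iteration 2/3 --
    PD: pen down
    FD 7: (-3,58) -> (-3,65) [heading=90, draw]
    -- iteration 3/3 --
    PD: pen down
    FD 7: (-3,65) -> (-3,72) [heading=90, draw]
  ]
]
Final: pos=(-3,72), heading=90, 8 segment(s) drawn

Segment lengths:
  seg 1: (-3,8) -> (-3,19), length = 11
  seg 2: (-3,19) -> (-3,26), length = 7
  seg 3: (-3,26) -> (-3,33), length = 7
  seg 4: (-3,33) -> (-3,40), length = 7
  seg 5: (-3,40) -> (-3,51), length = 11
  seg 6: (-3,51) -> (-3,58), length = 7
  seg 7: (-3,58) -> (-3,65), length = 7
  seg 8: (-3,65) -> (-3,72), length = 7
Total = 64

Answer: 64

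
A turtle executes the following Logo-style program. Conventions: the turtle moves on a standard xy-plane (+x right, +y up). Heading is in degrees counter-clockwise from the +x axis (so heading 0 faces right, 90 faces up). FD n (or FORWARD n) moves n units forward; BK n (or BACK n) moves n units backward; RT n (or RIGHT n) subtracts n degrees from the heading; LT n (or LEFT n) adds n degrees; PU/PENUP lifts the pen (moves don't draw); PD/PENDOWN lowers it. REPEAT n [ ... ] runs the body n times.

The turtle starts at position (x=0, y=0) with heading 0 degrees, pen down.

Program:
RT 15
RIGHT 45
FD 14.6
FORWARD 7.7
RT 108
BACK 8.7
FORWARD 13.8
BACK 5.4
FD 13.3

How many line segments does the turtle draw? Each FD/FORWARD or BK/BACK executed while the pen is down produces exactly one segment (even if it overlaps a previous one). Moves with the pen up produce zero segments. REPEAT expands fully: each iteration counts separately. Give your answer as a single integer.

Executing turtle program step by step:
Start: pos=(0,0), heading=0, pen down
RT 15: heading 0 -> 345
RT 45: heading 345 -> 300
FD 14.6: (0,0) -> (7.3,-12.644) [heading=300, draw]
FD 7.7: (7.3,-12.644) -> (11.15,-19.312) [heading=300, draw]
RT 108: heading 300 -> 192
BK 8.7: (11.15,-19.312) -> (19.66,-17.504) [heading=192, draw]
FD 13.8: (19.66,-17.504) -> (6.161,-20.373) [heading=192, draw]
BK 5.4: (6.161,-20.373) -> (11.443,-19.25) [heading=192, draw]
FD 13.3: (11.443,-19.25) -> (-1.566,-22.015) [heading=192, draw]
Final: pos=(-1.566,-22.015), heading=192, 6 segment(s) drawn
Segments drawn: 6

Answer: 6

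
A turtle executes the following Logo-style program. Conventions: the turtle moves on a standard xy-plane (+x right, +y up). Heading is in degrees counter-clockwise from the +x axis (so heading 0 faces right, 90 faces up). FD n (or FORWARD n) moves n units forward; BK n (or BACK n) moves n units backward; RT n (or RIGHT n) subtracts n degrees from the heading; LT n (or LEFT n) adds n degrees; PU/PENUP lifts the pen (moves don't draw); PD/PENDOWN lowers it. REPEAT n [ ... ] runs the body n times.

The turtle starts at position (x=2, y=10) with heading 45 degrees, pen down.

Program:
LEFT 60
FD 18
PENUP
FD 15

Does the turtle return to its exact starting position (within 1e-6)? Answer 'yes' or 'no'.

Executing turtle program step by step:
Start: pos=(2,10), heading=45, pen down
LT 60: heading 45 -> 105
FD 18: (2,10) -> (-2.659,27.387) [heading=105, draw]
PU: pen up
FD 15: (-2.659,27.387) -> (-6.541,41.876) [heading=105, move]
Final: pos=(-6.541,41.876), heading=105, 1 segment(s) drawn

Start position: (2, 10)
Final position: (-6.541, 41.876)
Distance = 33; >= 1e-6 -> NOT closed

Answer: no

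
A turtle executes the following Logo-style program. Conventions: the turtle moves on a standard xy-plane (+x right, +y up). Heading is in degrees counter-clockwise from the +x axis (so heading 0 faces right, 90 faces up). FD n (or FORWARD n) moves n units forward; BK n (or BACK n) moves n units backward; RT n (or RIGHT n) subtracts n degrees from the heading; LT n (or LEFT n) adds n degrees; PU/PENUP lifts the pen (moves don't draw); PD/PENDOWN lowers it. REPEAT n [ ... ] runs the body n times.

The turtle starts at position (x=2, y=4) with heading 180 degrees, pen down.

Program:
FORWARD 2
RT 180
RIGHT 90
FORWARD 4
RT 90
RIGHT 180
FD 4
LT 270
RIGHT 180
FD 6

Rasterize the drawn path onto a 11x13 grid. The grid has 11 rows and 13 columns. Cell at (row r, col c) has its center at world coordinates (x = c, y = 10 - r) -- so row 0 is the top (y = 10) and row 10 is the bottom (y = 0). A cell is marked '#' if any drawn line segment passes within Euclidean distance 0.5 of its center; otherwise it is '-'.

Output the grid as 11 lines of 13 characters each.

Answer: -------------
-------------
-------------
-------------
----#--------
----#--------
###-#--------
#---#--------
#---#--------
#---#--------
#####--------

Derivation:
Segment 0: (2,4) -> (0,4)
Segment 1: (0,4) -> (0,0)
Segment 2: (0,0) -> (4,0)
Segment 3: (4,0) -> (4,6)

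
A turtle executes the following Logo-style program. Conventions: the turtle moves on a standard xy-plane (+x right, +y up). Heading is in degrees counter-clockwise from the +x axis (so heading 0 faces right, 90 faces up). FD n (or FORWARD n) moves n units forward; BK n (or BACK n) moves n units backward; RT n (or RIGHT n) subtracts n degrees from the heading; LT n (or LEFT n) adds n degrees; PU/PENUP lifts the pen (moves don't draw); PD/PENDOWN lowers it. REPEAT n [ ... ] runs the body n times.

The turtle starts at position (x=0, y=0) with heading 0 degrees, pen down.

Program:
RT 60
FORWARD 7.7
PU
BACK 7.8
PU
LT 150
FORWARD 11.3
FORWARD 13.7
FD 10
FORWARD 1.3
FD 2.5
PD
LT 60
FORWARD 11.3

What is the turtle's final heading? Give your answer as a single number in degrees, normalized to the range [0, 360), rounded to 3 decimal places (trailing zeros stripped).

Answer: 150

Derivation:
Executing turtle program step by step:
Start: pos=(0,0), heading=0, pen down
RT 60: heading 0 -> 300
FD 7.7: (0,0) -> (3.85,-6.668) [heading=300, draw]
PU: pen up
BK 7.8: (3.85,-6.668) -> (-0.05,0.087) [heading=300, move]
PU: pen up
LT 150: heading 300 -> 90
FD 11.3: (-0.05,0.087) -> (-0.05,11.387) [heading=90, move]
FD 13.7: (-0.05,11.387) -> (-0.05,25.087) [heading=90, move]
FD 10: (-0.05,25.087) -> (-0.05,35.087) [heading=90, move]
FD 1.3: (-0.05,35.087) -> (-0.05,36.387) [heading=90, move]
FD 2.5: (-0.05,36.387) -> (-0.05,38.887) [heading=90, move]
PD: pen down
LT 60: heading 90 -> 150
FD 11.3: (-0.05,38.887) -> (-9.836,44.537) [heading=150, draw]
Final: pos=(-9.836,44.537), heading=150, 2 segment(s) drawn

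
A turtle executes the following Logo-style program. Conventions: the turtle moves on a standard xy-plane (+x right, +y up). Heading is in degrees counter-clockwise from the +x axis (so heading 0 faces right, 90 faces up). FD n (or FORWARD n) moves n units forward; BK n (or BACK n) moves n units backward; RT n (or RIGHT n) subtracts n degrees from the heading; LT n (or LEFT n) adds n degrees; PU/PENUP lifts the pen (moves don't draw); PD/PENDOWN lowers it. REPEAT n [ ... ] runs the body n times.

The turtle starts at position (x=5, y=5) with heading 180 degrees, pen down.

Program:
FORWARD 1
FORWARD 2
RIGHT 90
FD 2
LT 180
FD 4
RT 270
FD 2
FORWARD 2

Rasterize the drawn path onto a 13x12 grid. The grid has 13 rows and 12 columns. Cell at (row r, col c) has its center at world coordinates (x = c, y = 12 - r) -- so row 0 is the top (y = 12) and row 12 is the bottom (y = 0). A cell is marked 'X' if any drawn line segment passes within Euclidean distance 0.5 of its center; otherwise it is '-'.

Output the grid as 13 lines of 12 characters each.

Answer: ------------
------------
------------
------------
------------
--X---------
--X---------
--XXXX------
--X---------
--XXXXX-----
------------
------------
------------

Derivation:
Segment 0: (5,5) -> (4,5)
Segment 1: (4,5) -> (2,5)
Segment 2: (2,5) -> (2,7)
Segment 3: (2,7) -> (2,3)
Segment 4: (2,3) -> (4,3)
Segment 5: (4,3) -> (6,3)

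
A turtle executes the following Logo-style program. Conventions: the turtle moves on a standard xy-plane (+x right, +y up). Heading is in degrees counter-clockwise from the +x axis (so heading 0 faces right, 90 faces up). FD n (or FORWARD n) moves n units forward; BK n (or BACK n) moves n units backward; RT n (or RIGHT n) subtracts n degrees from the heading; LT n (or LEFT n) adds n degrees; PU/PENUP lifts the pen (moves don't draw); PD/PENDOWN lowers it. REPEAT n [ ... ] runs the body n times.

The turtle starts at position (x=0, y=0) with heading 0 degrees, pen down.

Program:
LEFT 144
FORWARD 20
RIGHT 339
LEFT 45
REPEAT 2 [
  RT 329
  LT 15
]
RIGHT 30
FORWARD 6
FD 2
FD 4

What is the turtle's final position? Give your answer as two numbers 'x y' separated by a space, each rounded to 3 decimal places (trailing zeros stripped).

Answer: -15.762 -0.237

Derivation:
Executing turtle program step by step:
Start: pos=(0,0), heading=0, pen down
LT 144: heading 0 -> 144
FD 20: (0,0) -> (-16.18,11.756) [heading=144, draw]
RT 339: heading 144 -> 165
LT 45: heading 165 -> 210
REPEAT 2 [
  -- iteration 1/2 --
  RT 329: heading 210 -> 241
  LT 15: heading 241 -> 256
  -- iteration 2/2 --
  RT 329: heading 256 -> 287
  LT 15: heading 287 -> 302
]
RT 30: heading 302 -> 272
FD 6: (-16.18,11.756) -> (-15.971,5.759) [heading=272, draw]
FD 2: (-15.971,5.759) -> (-15.901,3.761) [heading=272, draw]
FD 4: (-15.901,3.761) -> (-15.762,-0.237) [heading=272, draw]
Final: pos=(-15.762,-0.237), heading=272, 4 segment(s) drawn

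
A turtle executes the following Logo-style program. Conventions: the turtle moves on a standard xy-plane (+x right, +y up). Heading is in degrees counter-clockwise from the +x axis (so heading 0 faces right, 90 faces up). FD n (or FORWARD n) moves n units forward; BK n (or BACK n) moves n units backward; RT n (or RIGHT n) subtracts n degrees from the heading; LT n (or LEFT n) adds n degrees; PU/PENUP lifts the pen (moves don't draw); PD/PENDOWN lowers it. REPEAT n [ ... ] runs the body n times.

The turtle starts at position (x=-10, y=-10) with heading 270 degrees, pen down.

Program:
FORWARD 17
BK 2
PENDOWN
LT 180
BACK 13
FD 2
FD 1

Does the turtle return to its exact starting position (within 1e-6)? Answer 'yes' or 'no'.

Answer: no

Derivation:
Executing turtle program step by step:
Start: pos=(-10,-10), heading=270, pen down
FD 17: (-10,-10) -> (-10,-27) [heading=270, draw]
BK 2: (-10,-27) -> (-10,-25) [heading=270, draw]
PD: pen down
LT 180: heading 270 -> 90
BK 13: (-10,-25) -> (-10,-38) [heading=90, draw]
FD 2: (-10,-38) -> (-10,-36) [heading=90, draw]
FD 1: (-10,-36) -> (-10,-35) [heading=90, draw]
Final: pos=(-10,-35), heading=90, 5 segment(s) drawn

Start position: (-10, -10)
Final position: (-10, -35)
Distance = 25; >= 1e-6 -> NOT closed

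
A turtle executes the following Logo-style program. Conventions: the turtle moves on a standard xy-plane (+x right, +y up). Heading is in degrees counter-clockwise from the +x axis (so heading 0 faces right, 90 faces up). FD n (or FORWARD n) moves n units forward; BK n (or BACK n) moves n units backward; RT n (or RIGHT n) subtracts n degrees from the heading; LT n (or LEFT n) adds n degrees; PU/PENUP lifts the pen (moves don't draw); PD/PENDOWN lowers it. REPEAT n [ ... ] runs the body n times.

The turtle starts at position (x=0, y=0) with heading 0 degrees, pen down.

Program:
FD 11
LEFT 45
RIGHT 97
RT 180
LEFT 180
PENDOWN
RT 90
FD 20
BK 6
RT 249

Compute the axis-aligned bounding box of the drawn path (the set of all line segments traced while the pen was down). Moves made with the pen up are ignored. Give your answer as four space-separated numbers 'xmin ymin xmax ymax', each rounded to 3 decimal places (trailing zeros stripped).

Answer: -4.76 -12.313 11 0

Derivation:
Executing turtle program step by step:
Start: pos=(0,0), heading=0, pen down
FD 11: (0,0) -> (11,0) [heading=0, draw]
LT 45: heading 0 -> 45
RT 97: heading 45 -> 308
RT 180: heading 308 -> 128
LT 180: heading 128 -> 308
PD: pen down
RT 90: heading 308 -> 218
FD 20: (11,0) -> (-4.76,-12.313) [heading=218, draw]
BK 6: (-4.76,-12.313) -> (-0.032,-8.619) [heading=218, draw]
RT 249: heading 218 -> 329
Final: pos=(-0.032,-8.619), heading=329, 3 segment(s) drawn

Segment endpoints: x in {-4.76, -0.032, 0, 11}, y in {-12.313, -8.619, 0}
xmin=-4.76, ymin=-12.313, xmax=11, ymax=0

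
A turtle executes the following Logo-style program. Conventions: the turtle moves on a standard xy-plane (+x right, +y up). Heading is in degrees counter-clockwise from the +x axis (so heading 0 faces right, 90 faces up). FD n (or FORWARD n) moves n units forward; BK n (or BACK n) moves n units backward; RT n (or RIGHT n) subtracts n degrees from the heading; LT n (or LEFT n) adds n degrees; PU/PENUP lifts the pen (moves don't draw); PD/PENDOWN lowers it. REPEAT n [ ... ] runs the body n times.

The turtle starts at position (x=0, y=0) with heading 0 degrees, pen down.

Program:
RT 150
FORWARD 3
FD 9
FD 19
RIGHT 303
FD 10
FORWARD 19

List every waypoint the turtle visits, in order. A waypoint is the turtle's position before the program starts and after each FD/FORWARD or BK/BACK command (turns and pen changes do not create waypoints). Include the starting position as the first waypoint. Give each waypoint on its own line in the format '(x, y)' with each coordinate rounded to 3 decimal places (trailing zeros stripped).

Answer: (0, 0)
(-2.598, -1.5)
(-10.392, -6)
(-26.847, -15.5)
(-27.37, -25.486)
(-28.365, -44.46)

Derivation:
Executing turtle program step by step:
Start: pos=(0,0), heading=0, pen down
RT 150: heading 0 -> 210
FD 3: (0,0) -> (-2.598,-1.5) [heading=210, draw]
FD 9: (-2.598,-1.5) -> (-10.392,-6) [heading=210, draw]
FD 19: (-10.392,-6) -> (-26.847,-15.5) [heading=210, draw]
RT 303: heading 210 -> 267
FD 10: (-26.847,-15.5) -> (-27.37,-25.486) [heading=267, draw]
FD 19: (-27.37,-25.486) -> (-28.365,-44.46) [heading=267, draw]
Final: pos=(-28.365,-44.46), heading=267, 5 segment(s) drawn
Waypoints (6 total):
(0, 0)
(-2.598, -1.5)
(-10.392, -6)
(-26.847, -15.5)
(-27.37, -25.486)
(-28.365, -44.46)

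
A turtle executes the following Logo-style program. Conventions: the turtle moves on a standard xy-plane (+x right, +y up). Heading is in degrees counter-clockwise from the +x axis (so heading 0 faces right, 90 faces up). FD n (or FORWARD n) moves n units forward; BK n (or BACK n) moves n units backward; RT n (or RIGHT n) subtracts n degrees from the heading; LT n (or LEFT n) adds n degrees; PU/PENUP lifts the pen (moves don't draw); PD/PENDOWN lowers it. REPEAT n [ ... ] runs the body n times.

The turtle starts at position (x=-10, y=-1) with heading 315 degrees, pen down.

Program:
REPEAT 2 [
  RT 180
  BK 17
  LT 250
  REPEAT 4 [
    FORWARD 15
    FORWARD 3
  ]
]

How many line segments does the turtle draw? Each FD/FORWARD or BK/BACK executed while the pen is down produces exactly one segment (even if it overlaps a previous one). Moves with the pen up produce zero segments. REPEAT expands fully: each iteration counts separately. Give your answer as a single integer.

Answer: 18

Derivation:
Executing turtle program step by step:
Start: pos=(-10,-1), heading=315, pen down
REPEAT 2 [
  -- iteration 1/2 --
  RT 180: heading 315 -> 135
  BK 17: (-10,-1) -> (2.021,-13.021) [heading=135, draw]
  LT 250: heading 135 -> 25
  REPEAT 4 [
    -- iteration 1/4 --
    FD 15: (2.021,-13.021) -> (15.615,-6.682) [heading=25, draw]
    FD 3: (15.615,-6.682) -> (18.334,-5.414) [heading=25, draw]
    -- iteration 2/4 --
    FD 15: (18.334,-5.414) -> (31.929,0.926) [heading=25, draw]
    FD 3: (31.929,0.926) -> (34.648,2.193) [heading=25, draw]
    -- iteration 3/4 --
    FD 15: (34.648,2.193) -> (48.243,8.533) [heading=25, draw]
    FD 3: (48.243,8.533) -> (50.961,9.801) [heading=25, draw]
    -- iteration 4/4 --
    FD 15: (50.961,9.801) -> (64.556,16.14) [heading=25, draw]
    FD 3: (64.556,16.14) -> (67.275,17.408) [heading=25, draw]
  ]
  -- iteration 2/2 --
  RT 180: heading 25 -> 205
  BK 17: (67.275,17.408) -> (82.682,24.592) [heading=205, draw]
  LT 250: heading 205 -> 95
  REPEAT 4 [
    -- iteration 1/4 --
    FD 15: (82.682,24.592) -> (81.375,39.535) [heading=95, draw]
    FD 3: (81.375,39.535) -> (81.113,42.524) [heading=95, draw]
    -- iteration 2/4 --
    FD 15: (81.113,42.524) -> (79.806,57.467) [heading=95, draw]
    FD 3: (79.806,57.467) -> (79.545,60.455) [heading=95, draw]
    -- iteration 3/4 --
    FD 15: (79.545,60.455) -> (78.237,75.398) [heading=95, draw]
    FD 3: (78.237,75.398) -> (77.976,78.387) [heading=95, draw]
    -- iteration 4/4 --
    FD 15: (77.976,78.387) -> (76.668,93.33) [heading=95, draw]
    FD 3: (76.668,93.33) -> (76.407,96.318) [heading=95, draw]
  ]
]
Final: pos=(76.407,96.318), heading=95, 18 segment(s) drawn
Segments drawn: 18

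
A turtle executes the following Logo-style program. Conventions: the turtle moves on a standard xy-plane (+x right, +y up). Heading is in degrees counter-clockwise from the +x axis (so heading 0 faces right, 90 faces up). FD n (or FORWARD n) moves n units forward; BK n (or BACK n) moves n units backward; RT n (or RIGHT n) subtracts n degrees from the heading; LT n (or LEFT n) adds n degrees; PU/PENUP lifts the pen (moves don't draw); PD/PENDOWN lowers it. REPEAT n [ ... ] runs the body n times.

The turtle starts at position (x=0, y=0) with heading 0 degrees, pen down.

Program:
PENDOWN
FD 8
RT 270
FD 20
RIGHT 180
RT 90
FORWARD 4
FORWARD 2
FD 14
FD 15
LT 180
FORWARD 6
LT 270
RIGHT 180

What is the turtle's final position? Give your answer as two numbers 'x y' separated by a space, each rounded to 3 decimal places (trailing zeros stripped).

Executing turtle program step by step:
Start: pos=(0,0), heading=0, pen down
PD: pen down
FD 8: (0,0) -> (8,0) [heading=0, draw]
RT 270: heading 0 -> 90
FD 20: (8,0) -> (8,20) [heading=90, draw]
RT 180: heading 90 -> 270
RT 90: heading 270 -> 180
FD 4: (8,20) -> (4,20) [heading=180, draw]
FD 2: (4,20) -> (2,20) [heading=180, draw]
FD 14: (2,20) -> (-12,20) [heading=180, draw]
FD 15: (-12,20) -> (-27,20) [heading=180, draw]
LT 180: heading 180 -> 0
FD 6: (-27,20) -> (-21,20) [heading=0, draw]
LT 270: heading 0 -> 270
RT 180: heading 270 -> 90
Final: pos=(-21,20), heading=90, 7 segment(s) drawn

Answer: -21 20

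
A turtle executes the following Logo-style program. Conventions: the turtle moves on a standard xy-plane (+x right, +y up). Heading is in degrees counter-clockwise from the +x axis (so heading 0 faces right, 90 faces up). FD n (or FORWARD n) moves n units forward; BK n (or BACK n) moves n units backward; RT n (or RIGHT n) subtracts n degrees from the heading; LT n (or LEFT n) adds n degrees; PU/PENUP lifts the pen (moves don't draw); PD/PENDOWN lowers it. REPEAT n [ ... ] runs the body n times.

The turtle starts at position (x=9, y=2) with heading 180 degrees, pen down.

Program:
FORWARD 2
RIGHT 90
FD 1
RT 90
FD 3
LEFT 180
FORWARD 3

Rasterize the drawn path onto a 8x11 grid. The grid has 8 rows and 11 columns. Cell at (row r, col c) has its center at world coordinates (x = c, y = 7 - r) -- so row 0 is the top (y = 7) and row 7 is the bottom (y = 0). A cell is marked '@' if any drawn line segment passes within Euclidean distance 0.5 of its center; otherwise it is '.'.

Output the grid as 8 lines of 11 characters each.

Segment 0: (9,2) -> (7,2)
Segment 1: (7,2) -> (7,3)
Segment 2: (7,3) -> (10,3)
Segment 3: (10,3) -> (7,3)

Answer: ...........
...........
...........
...........
.......@@@@
.......@@@.
...........
...........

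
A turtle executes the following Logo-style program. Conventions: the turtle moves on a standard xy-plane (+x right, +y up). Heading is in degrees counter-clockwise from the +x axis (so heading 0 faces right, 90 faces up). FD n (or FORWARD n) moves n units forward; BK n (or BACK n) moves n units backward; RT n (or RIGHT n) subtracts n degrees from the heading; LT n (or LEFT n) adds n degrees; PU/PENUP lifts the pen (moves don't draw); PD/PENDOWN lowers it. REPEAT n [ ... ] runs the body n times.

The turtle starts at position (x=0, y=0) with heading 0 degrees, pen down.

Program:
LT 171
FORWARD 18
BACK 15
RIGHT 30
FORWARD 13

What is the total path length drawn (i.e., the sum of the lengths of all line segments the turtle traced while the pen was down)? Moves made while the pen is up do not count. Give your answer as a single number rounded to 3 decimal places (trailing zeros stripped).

Answer: 46

Derivation:
Executing turtle program step by step:
Start: pos=(0,0), heading=0, pen down
LT 171: heading 0 -> 171
FD 18: (0,0) -> (-17.778,2.816) [heading=171, draw]
BK 15: (-17.778,2.816) -> (-2.963,0.469) [heading=171, draw]
RT 30: heading 171 -> 141
FD 13: (-2.963,0.469) -> (-13.066,8.65) [heading=141, draw]
Final: pos=(-13.066,8.65), heading=141, 3 segment(s) drawn

Segment lengths:
  seg 1: (0,0) -> (-17.778,2.816), length = 18
  seg 2: (-17.778,2.816) -> (-2.963,0.469), length = 15
  seg 3: (-2.963,0.469) -> (-13.066,8.65), length = 13
Total = 46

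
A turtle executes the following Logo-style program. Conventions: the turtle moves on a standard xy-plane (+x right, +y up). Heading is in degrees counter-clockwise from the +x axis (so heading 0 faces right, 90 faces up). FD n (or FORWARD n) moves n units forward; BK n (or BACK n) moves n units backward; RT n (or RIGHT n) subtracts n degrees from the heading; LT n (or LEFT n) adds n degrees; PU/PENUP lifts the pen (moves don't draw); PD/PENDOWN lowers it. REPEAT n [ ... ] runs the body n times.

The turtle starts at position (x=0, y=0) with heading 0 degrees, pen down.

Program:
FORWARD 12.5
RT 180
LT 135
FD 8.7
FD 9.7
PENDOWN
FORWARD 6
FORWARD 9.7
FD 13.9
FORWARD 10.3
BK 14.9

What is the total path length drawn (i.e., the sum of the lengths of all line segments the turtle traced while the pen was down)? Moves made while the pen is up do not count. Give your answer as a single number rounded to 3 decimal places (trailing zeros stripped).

Answer: 85.7

Derivation:
Executing turtle program step by step:
Start: pos=(0,0), heading=0, pen down
FD 12.5: (0,0) -> (12.5,0) [heading=0, draw]
RT 180: heading 0 -> 180
LT 135: heading 180 -> 315
FD 8.7: (12.5,0) -> (18.652,-6.152) [heading=315, draw]
FD 9.7: (18.652,-6.152) -> (25.511,-13.011) [heading=315, draw]
PD: pen down
FD 6: (25.511,-13.011) -> (29.753,-17.253) [heading=315, draw]
FD 9.7: (29.753,-17.253) -> (36.612,-24.112) [heading=315, draw]
FD 13.9: (36.612,-24.112) -> (46.441,-33.941) [heading=315, draw]
FD 10.3: (46.441,-33.941) -> (53.724,-41.224) [heading=315, draw]
BK 14.9: (53.724,-41.224) -> (43.188,-30.688) [heading=315, draw]
Final: pos=(43.188,-30.688), heading=315, 8 segment(s) drawn

Segment lengths:
  seg 1: (0,0) -> (12.5,0), length = 12.5
  seg 2: (12.5,0) -> (18.652,-6.152), length = 8.7
  seg 3: (18.652,-6.152) -> (25.511,-13.011), length = 9.7
  seg 4: (25.511,-13.011) -> (29.753,-17.253), length = 6
  seg 5: (29.753,-17.253) -> (36.612,-24.112), length = 9.7
  seg 6: (36.612,-24.112) -> (46.441,-33.941), length = 13.9
  seg 7: (46.441,-33.941) -> (53.724,-41.224), length = 10.3
  seg 8: (53.724,-41.224) -> (43.188,-30.688), length = 14.9
Total = 85.7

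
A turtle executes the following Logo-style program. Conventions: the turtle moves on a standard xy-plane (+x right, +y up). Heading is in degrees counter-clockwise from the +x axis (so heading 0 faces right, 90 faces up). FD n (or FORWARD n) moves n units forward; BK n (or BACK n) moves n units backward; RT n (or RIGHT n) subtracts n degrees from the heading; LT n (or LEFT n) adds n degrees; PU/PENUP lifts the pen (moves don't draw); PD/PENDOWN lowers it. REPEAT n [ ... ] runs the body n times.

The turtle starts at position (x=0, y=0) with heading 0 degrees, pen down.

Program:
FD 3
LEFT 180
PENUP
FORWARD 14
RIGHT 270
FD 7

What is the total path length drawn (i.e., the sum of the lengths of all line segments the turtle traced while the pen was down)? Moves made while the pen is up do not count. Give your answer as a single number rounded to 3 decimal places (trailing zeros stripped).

Answer: 3

Derivation:
Executing turtle program step by step:
Start: pos=(0,0), heading=0, pen down
FD 3: (0,0) -> (3,0) [heading=0, draw]
LT 180: heading 0 -> 180
PU: pen up
FD 14: (3,0) -> (-11,0) [heading=180, move]
RT 270: heading 180 -> 270
FD 7: (-11,0) -> (-11,-7) [heading=270, move]
Final: pos=(-11,-7), heading=270, 1 segment(s) drawn

Segment lengths:
  seg 1: (0,0) -> (3,0), length = 3
Total = 3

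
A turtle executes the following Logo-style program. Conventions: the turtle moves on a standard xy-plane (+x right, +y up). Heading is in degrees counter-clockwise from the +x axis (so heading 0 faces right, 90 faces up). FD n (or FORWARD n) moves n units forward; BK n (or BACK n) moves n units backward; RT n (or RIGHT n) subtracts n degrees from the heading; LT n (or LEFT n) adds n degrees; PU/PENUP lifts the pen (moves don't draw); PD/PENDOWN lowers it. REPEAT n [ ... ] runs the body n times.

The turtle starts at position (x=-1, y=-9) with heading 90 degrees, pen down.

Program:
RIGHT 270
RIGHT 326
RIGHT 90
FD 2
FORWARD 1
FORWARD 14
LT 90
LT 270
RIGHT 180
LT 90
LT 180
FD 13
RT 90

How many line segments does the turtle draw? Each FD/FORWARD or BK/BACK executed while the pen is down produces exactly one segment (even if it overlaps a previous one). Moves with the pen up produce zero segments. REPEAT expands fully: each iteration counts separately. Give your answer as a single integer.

Answer: 4

Derivation:
Executing turtle program step by step:
Start: pos=(-1,-9), heading=90, pen down
RT 270: heading 90 -> 180
RT 326: heading 180 -> 214
RT 90: heading 214 -> 124
FD 2: (-1,-9) -> (-2.118,-7.342) [heading=124, draw]
FD 1: (-2.118,-7.342) -> (-2.678,-6.513) [heading=124, draw]
FD 14: (-2.678,-6.513) -> (-10.506,5.094) [heading=124, draw]
LT 90: heading 124 -> 214
LT 270: heading 214 -> 124
RT 180: heading 124 -> 304
LT 90: heading 304 -> 34
LT 180: heading 34 -> 214
FD 13: (-10.506,5.094) -> (-21.284,-2.176) [heading=214, draw]
RT 90: heading 214 -> 124
Final: pos=(-21.284,-2.176), heading=124, 4 segment(s) drawn
Segments drawn: 4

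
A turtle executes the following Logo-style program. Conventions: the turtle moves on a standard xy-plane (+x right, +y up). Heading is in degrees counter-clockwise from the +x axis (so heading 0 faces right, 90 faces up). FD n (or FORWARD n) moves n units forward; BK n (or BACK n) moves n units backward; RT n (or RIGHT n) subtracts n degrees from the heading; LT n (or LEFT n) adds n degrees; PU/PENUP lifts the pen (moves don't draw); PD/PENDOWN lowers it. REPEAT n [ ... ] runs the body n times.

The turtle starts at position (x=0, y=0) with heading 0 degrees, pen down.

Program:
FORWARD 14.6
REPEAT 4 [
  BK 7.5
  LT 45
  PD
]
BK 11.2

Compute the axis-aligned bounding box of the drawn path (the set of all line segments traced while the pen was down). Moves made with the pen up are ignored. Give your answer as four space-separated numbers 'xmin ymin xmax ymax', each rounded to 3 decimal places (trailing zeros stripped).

Executing turtle program step by step:
Start: pos=(0,0), heading=0, pen down
FD 14.6: (0,0) -> (14.6,0) [heading=0, draw]
REPEAT 4 [
  -- iteration 1/4 --
  BK 7.5: (14.6,0) -> (7.1,0) [heading=0, draw]
  LT 45: heading 0 -> 45
  PD: pen down
  -- iteration 2/4 --
  BK 7.5: (7.1,0) -> (1.797,-5.303) [heading=45, draw]
  LT 45: heading 45 -> 90
  PD: pen down
  -- iteration 3/4 --
  BK 7.5: (1.797,-5.303) -> (1.797,-12.803) [heading=90, draw]
  LT 45: heading 90 -> 135
  PD: pen down
  -- iteration 4/4 --
  BK 7.5: (1.797,-12.803) -> (7.1,-18.107) [heading=135, draw]
  LT 45: heading 135 -> 180
  PD: pen down
]
BK 11.2: (7.1,-18.107) -> (18.3,-18.107) [heading=180, draw]
Final: pos=(18.3,-18.107), heading=180, 6 segment(s) drawn

Segment endpoints: x in {0, 1.797, 1.797, 7.1, 7.1, 14.6, 18.3}, y in {-18.107, -12.803, -5.303, 0}
xmin=0, ymin=-18.107, xmax=18.3, ymax=0

Answer: 0 -18.107 18.3 0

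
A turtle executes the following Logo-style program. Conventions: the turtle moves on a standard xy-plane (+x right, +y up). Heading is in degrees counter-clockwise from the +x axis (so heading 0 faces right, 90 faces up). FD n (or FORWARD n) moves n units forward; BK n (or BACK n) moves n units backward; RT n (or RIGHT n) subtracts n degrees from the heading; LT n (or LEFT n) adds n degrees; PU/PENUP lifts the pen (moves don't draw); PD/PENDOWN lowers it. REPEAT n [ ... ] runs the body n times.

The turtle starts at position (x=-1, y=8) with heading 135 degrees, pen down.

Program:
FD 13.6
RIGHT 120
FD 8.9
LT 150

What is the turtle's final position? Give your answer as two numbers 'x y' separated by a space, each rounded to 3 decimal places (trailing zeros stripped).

Executing turtle program step by step:
Start: pos=(-1,8), heading=135, pen down
FD 13.6: (-1,8) -> (-10.617,17.617) [heading=135, draw]
RT 120: heading 135 -> 15
FD 8.9: (-10.617,17.617) -> (-2.02,19.92) [heading=15, draw]
LT 150: heading 15 -> 165
Final: pos=(-2.02,19.92), heading=165, 2 segment(s) drawn

Answer: -2.02 19.92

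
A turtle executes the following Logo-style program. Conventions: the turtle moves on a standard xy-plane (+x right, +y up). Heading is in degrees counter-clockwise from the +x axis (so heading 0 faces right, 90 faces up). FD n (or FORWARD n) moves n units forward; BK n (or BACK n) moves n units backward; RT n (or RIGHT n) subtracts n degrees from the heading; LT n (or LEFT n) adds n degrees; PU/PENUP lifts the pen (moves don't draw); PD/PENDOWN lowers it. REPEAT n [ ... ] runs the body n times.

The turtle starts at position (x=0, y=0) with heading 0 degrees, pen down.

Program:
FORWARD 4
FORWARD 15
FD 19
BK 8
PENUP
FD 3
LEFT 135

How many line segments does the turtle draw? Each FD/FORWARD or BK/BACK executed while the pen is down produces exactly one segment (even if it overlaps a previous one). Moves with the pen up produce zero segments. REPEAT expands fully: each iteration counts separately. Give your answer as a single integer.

Answer: 4

Derivation:
Executing turtle program step by step:
Start: pos=(0,0), heading=0, pen down
FD 4: (0,0) -> (4,0) [heading=0, draw]
FD 15: (4,0) -> (19,0) [heading=0, draw]
FD 19: (19,0) -> (38,0) [heading=0, draw]
BK 8: (38,0) -> (30,0) [heading=0, draw]
PU: pen up
FD 3: (30,0) -> (33,0) [heading=0, move]
LT 135: heading 0 -> 135
Final: pos=(33,0), heading=135, 4 segment(s) drawn
Segments drawn: 4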